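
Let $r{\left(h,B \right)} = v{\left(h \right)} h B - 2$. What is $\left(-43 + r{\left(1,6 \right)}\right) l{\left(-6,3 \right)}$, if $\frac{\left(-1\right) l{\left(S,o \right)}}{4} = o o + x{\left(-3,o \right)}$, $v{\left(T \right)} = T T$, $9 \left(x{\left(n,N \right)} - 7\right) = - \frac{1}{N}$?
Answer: $\frac{22412}{9} \approx 2490.2$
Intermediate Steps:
$x{\left(n,N \right)} = 7 - \frac{1}{9 N}$ ($x{\left(n,N \right)} = 7 + \frac{\left(-1\right) \frac{1}{N}}{9} = 7 - \frac{1}{9 N}$)
$v{\left(T \right)} = T^{2}$
$r{\left(h,B \right)} = -2 + B h^{3}$ ($r{\left(h,B \right)} = h^{2} h B - 2 = h^{3} B - 2 = B h^{3} - 2 = -2 + B h^{3}$)
$l{\left(S,o \right)} = -28 - 4 o^{2} + \frac{4}{9 o}$ ($l{\left(S,o \right)} = - 4 \left(o o + \left(7 - \frac{1}{9 o}\right)\right) = - 4 \left(o^{2} + \left(7 - \frac{1}{9 o}\right)\right) = - 4 \left(7 + o^{2} - \frac{1}{9 o}\right) = -28 - 4 o^{2} + \frac{4}{9 o}$)
$\left(-43 + r{\left(1,6 \right)}\right) l{\left(-6,3 \right)} = \left(-43 - \left(2 - 6 \cdot 1^{3}\right)\right) \left(-28 - 4 \cdot 3^{2} + \frac{4}{9 \cdot 3}\right) = \left(-43 + \left(-2 + 6 \cdot 1\right)\right) \left(-28 - 36 + \frac{4}{9} \cdot \frac{1}{3}\right) = \left(-43 + \left(-2 + 6\right)\right) \left(-28 - 36 + \frac{4}{27}\right) = \left(-43 + 4\right) \left(- \frac{1724}{27}\right) = \left(-39\right) \left(- \frac{1724}{27}\right) = \frac{22412}{9}$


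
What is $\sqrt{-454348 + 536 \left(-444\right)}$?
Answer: $2 i \sqrt{173083} \approx 832.06 i$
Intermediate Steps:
$\sqrt{-454348 + 536 \left(-444\right)} = \sqrt{-454348 - 237984} = \sqrt{-692332} = 2 i \sqrt{173083}$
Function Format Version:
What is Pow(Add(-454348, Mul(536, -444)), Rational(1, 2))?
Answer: Mul(2, I, Pow(173083, Rational(1, 2))) ≈ Mul(832.06, I)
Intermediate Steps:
Pow(Add(-454348, Mul(536, -444)), Rational(1, 2)) = Pow(Add(-454348, -237984), Rational(1, 2)) = Pow(-692332, Rational(1, 2)) = Mul(2, I, Pow(173083, Rational(1, 2)))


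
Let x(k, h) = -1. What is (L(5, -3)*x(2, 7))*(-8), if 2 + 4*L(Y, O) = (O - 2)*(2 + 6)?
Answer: -84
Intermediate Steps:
L(Y, O) = -9/2 + 2*O (L(Y, O) = -1/2 + ((O - 2)*(2 + 6))/4 = -1/2 + ((-2 + O)*8)/4 = -1/2 + (-16 + 8*O)/4 = -1/2 + (-4 + 2*O) = -9/2 + 2*O)
(L(5, -3)*x(2, 7))*(-8) = ((-9/2 + 2*(-3))*(-1))*(-8) = ((-9/2 - 6)*(-1))*(-8) = -21/2*(-1)*(-8) = (21/2)*(-8) = -84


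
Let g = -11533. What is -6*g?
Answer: 69198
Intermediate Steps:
-6*g = -6*(-11533) = 69198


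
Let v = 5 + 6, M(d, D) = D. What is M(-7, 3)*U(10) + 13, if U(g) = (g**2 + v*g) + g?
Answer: 673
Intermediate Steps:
v = 11
U(g) = g**2 + 12*g (U(g) = (g**2 + 11*g) + g = g**2 + 12*g)
M(-7, 3)*U(10) + 13 = 3*(10*(12 + 10)) + 13 = 3*(10*22) + 13 = 3*220 + 13 = 660 + 13 = 673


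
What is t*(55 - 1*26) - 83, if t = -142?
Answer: -4201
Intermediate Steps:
t*(55 - 1*26) - 83 = -142*(55 - 1*26) - 83 = -142*(55 - 26) - 83 = -142*29 - 83 = -4118 - 83 = -4201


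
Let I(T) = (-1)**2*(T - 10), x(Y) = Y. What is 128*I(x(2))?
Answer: -1024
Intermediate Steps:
I(T) = -10 + T (I(T) = 1*(-10 + T) = -10 + T)
128*I(x(2)) = 128*(-10 + 2) = 128*(-8) = -1024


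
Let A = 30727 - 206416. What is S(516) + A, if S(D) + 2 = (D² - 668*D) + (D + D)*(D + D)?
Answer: 810901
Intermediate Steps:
S(D) = -2 - 668*D + 5*D² (S(D) = -2 + ((D² - 668*D) + (D + D)*(D + D)) = -2 + ((D² - 668*D) + (2*D)*(2*D)) = -2 + ((D² - 668*D) + 4*D²) = -2 + (-668*D + 5*D²) = -2 - 668*D + 5*D²)
A = -175689
S(516) + A = (-2 - 668*516 + 5*516²) - 175689 = (-2 - 344688 + 5*266256) - 175689 = (-2 - 344688 + 1331280) - 175689 = 986590 - 175689 = 810901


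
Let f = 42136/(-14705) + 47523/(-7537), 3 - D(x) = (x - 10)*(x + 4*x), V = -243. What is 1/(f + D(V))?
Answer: -110831585/34069758981067 ≈ -3.2531e-6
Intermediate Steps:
D(x) = 3 - 5*x*(-10 + x) (D(x) = 3 - (x - 10)*(x + 4*x) = 3 - (-10 + x)*5*x = 3 - 5*x*(-10 + x))
f = -1016404747/110831585 (f = 42136*(-1/14705) + 47523*(-1/7537) = -42136/14705 - 47523/7537 = -1016404747/110831585 ≈ -9.1707)
1/(f + D(V)) = 1/(-1016404747/110831585 + (3 - 5*(-243)² + 50*(-243))) = 1/(-1016404747/110831585 + (3 - 5*59049 - 12150)) = 1/(-1016404747/110831585 + (3 - 295245 - 12150)) = 1/(-1016404747/110831585 - 307392) = 1/(-34069758981067/110831585) = -110831585/34069758981067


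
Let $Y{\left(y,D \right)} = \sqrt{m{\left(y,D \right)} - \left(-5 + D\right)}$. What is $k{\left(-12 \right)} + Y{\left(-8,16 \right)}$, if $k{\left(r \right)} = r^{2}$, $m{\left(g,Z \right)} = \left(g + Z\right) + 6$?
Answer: $144 + \sqrt{3} \approx 145.73$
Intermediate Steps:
$m{\left(g,Z \right)} = 6 + Z + g$ ($m{\left(g,Z \right)} = \left(Z + g\right) + 6 = 6 + Z + g$)
$Y{\left(y,D \right)} = \sqrt{11 + y}$ ($Y{\left(y,D \right)} = \sqrt{\left(6 + D + y\right) - \left(-5 + D\right)} = \sqrt{11 + y}$)
$k{\left(-12 \right)} + Y{\left(-8,16 \right)} = \left(-12\right)^{2} + \sqrt{11 - 8} = 144 + \sqrt{3}$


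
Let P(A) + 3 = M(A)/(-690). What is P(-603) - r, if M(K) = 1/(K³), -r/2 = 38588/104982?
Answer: -5995243605768353/2647065080635110 ≈ -2.2649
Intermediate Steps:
r = -38588/52491 (r = -77176/104982 = -2*19294/52491 = -38588/52491 ≈ -0.73514)
M(K) = K⁻³
P(A) = -3 - 1/(690*A³) (P(A) = -3 + 1/(A³*(-690)) = -3 - 1/690/A³ = -3 - 1/(690*A³))
P(-603) - r = (-3 - 1/690/(-603)³) - 1*(-38588/52491) = (-3 - 1/690*(-1/219256227)) + 38588/52491 = (-3 + 1/151286796630) + 38588/52491 = -453860389889/151286796630 + 38588/52491 = -5995243605768353/2647065080635110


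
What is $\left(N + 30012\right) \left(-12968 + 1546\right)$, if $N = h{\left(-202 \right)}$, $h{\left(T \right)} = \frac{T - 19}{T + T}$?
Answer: $- \frac{69246269059}{202} \approx -3.428 \cdot 10^{8}$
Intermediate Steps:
$h{\left(T \right)} = \frac{-19 + T}{2 T}$
$N = \frac{221}{404}$ ($N = \frac{-19 - 202}{2 \left(-202\right)} = \frac{1}{2} \left(- \frac{1}{202}\right) \left(-221\right) = \frac{221}{404} \approx 0.54703$)
$\left(N + 30012\right) \left(-12968 + 1546\right) = \left(\frac{221}{404} + 30012\right) \left(-12968 + 1546\right) = \frac{12125069}{404} \left(-11422\right) = - \frac{69246269059}{202}$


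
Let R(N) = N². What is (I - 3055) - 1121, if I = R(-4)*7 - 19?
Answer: -4083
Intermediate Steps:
I = 93 (I = (-4)²*7 - 19 = 16*7 - 19 = 112 - 19 = 93)
(I - 3055) - 1121 = (93 - 3055) - 1121 = -2962 - 1121 = -4083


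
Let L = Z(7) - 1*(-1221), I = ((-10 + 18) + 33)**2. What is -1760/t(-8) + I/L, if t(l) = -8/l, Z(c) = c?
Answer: -2159599/1228 ≈ -1758.6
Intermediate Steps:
I = 1681 (I = (8 + 33)**2 = 41**2 = 1681)
L = 1228 (L = 7 - 1*(-1221) = 7 + 1221 = 1228)
-1760/t(-8) + I/L = -1760/((-8/(-8))) + 1681/1228 = -1760/((-8*(-1/8))) + 1681*(1/1228) = -1760/1 + 1681/1228 = -1760*1 + 1681/1228 = -1760 + 1681/1228 = -2159599/1228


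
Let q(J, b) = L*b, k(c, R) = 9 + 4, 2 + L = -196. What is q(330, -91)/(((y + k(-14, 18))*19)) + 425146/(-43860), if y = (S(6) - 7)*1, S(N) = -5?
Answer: 391095853/416670 ≈ 938.62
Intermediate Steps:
L = -198 (L = -2 - 196 = -198)
k(c, R) = 13
y = -12 (y = (-5 - 7)*1 = -12*1 = -12)
q(J, b) = -198*b
q(330, -91)/(((y + k(-14, 18))*19)) + 425146/(-43860) = (-198*(-91))/(((-12 + 13)*19)) + 425146/(-43860) = 18018/((1*19)) + 425146*(-1/43860) = 18018/19 - 212573/21930 = 391095853/416670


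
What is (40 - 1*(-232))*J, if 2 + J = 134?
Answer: 35904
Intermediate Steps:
J = 132 (J = -2 + 134 = 132)
(40 - 1*(-232))*J = (40 - 1*(-232))*132 = (40 + 232)*132 = 272*132 = 35904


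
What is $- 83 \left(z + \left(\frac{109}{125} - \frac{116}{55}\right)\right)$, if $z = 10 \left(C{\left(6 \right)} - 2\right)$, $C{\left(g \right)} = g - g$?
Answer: $\frac{2423683}{1375} \approx 1762.7$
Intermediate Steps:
$C{\left(g \right)} = 0$
$z = -20$ ($z = 10 \left(0 - 2\right) = 10 \left(-2\right) = -20$)
$- 83 \left(z + \left(\frac{109}{125} - \frac{116}{55}\right)\right) = - 83 \left(-20 + \left(\frac{109}{125} - \frac{116}{55}\right)\right) = - 83 \left(-20 - \frac{1701}{1375}\right) = \left(-83\right) \left(- \frac{29201}{1375}\right) = \frac{2423683}{1375}$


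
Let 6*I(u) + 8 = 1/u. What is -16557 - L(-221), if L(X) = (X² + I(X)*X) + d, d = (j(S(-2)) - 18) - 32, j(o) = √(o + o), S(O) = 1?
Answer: -393857/6 - √2 ≈ -65644.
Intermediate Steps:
I(u) = -4/3 + 1/(6*u)
j(o) = √2*√o (j(o) = √(2*o) = √2*√o)
d = -50 + √2 (d = (√2*√1 - 18) - 32 = (√2*1 - 18) - 32 = (√2 - 18) - 32 = (-18 + √2) - 32 = -50 + √2 ≈ -48.586)
L(X) = -299/6 + √2 + X² - 4*X/3 (L(X) = (X² + ((1 - 8*X)/(6*X))*X) + (-50 + √2) = (X² + (⅙ - 4*X/3)) + (-50 + √2) = (⅙ + X² - 4*X/3) + (-50 + √2) = -299/6 + √2 + X² - 4*X/3)
-16557 - L(-221) = -16557 - (-299/6 + √2 + (-221)² - 4/3*(-221)) = -16557 - (-299/6 + √2 + 48841 + 884/3) = -16557 - (294515/6 + √2) = -16557 + (-294515/6 - √2) = -393857/6 - √2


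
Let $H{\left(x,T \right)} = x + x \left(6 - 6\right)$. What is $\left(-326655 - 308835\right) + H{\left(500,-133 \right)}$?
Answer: $-634990$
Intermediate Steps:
$H{\left(x,T \right)} = x$ ($H{\left(x,T \right)} = x + x 0 = x + 0 = x$)
$\left(-326655 - 308835\right) + H{\left(500,-133 \right)} = \left(-326655 - 308835\right) + 500 = -635490 + 500 = -634990$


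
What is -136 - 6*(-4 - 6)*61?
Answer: 3524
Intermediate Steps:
-136 - 6*(-4 - 6)*61 = -136 - 6*(-10)*61 = -136 + 60*61 = -136 + 3660 = 3524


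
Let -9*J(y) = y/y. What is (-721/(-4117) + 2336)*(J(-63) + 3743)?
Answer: 107997686546/12351 ≈ 8.7440e+6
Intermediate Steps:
J(y) = -1/9 (J(y) = -y/(9*y) = -1/9*1 = -1/9)
(-721/(-4117) + 2336)*(J(-63) + 3743) = (-721/(-4117) + 2336)*(-1/9 + 3743) = (-721*(-1/4117) + 2336)*(33686/9) = (721/4117 + 2336)*(33686/9) = (9618033/4117)*(33686/9) = 107997686546/12351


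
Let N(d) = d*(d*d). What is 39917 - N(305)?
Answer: -28332708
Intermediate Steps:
N(d) = d³ (N(d) = d*d² = d³)
39917 - N(305) = 39917 - 1*305³ = 39917 - 1*28372625 = 39917 - 28372625 = -28332708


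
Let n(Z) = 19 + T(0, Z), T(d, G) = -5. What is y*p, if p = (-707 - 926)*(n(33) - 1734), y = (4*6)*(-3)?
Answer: -202230720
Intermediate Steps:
n(Z) = 14 (n(Z) = 19 - 5 = 14)
y = -72 (y = 24*(-3) = -72)
p = 2808760 (p = (-707 - 926)*(14 - 1734) = -1633*(-1720) = 2808760)
y*p = -72*2808760 = -202230720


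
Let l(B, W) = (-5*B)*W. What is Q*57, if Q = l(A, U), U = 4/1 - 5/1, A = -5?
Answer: -1425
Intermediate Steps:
U = -1 (U = 4*1 - 5*1 = 4 - 5 = -1)
l(B, W) = -5*B*W
Q = -25 (Q = -5*(-5)*(-1) = -25)
Q*57 = -25*57 = -1425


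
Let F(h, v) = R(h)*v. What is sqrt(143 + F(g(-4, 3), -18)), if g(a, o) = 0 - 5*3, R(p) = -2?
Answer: sqrt(179) ≈ 13.379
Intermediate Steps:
g(a, o) = -15 (g(a, o) = 0 - 15 = -15)
F(h, v) = -2*v
sqrt(143 + F(g(-4, 3), -18)) = sqrt(143 - 2*(-18)) = sqrt(143 + 36) = sqrt(179)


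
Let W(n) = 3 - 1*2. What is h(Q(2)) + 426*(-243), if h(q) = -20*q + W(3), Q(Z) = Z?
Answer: -103557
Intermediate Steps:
W(n) = 1 (W(n) = 3 - 2 = 1)
h(q) = 1 - 20*q (h(q) = -20*q + 1 = 1 - 20*q)
h(Q(2)) + 426*(-243) = (1 - 20*2) + 426*(-243) = (1 - 40) - 103518 = -39 - 103518 = -103557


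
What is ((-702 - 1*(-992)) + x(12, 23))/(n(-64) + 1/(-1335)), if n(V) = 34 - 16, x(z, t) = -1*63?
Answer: 303045/24029 ≈ 12.612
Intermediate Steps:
x(z, t) = -63
n(V) = 18
((-702 - 1*(-992)) + x(12, 23))/(n(-64) + 1/(-1335)) = ((-702 - 1*(-992)) - 63)/(18 + 1/(-1335)) = ((-702 + 992) - 63)/(18 - 1/1335) = (290 - 63)/(24029/1335) = 227*(1335/24029) = 303045/24029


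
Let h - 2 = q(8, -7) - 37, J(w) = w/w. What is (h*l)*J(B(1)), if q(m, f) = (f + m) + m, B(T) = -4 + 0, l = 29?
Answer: -754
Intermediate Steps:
B(T) = -4
J(w) = 1
q(m, f) = f + 2*m
h = -26 (h = 2 + ((-7 + 2*8) - 37) = 2 + ((-7 + 16) - 37) = 2 + (9 - 37) = 2 - 28 = -26)
(h*l)*J(B(1)) = -26*29*1 = -754*1 = -754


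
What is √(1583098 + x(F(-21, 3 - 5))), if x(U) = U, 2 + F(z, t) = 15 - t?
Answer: √1583113 ≈ 1258.2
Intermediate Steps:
F(z, t) = 13 - t (F(z, t) = -2 + (15 - t) = 13 - t)
√(1583098 + x(F(-21, 3 - 5))) = √(1583098 + (13 - (3 - 5))) = √(1583098 + (13 - 1*(-2))) = √(1583098 + (13 + 2)) = √(1583098 + 15) = √1583113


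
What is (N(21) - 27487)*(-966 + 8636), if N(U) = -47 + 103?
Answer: -210395770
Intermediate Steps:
N(U) = 56
(N(21) - 27487)*(-966 + 8636) = (56 - 27487)*(-966 + 8636) = -27431*7670 = -210395770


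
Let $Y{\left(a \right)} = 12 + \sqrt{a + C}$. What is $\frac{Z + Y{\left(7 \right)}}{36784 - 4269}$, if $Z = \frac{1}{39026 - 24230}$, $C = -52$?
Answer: $\frac{177553}{481091940} + \frac{3 i \sqrt{5}}{32515} \approx 0.00036906 + 0.00020631 i$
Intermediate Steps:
$Y{\left(a \right)} = 12 + \sqrt{-52 + a}$ ($Y{\left(a \right)} = 12 + \sqrt{a - 52} = 12 + \sqrt{-52 + a}$)
$Z = \frac{1}{14796} \approx 6.7586 \cdot 10^{-5}$
$\frac{Z + Y{\left(7 \right)}}{36784 - 4269} = \frac{\frac{1}{14796} + \left(12 + \sqrt{-52 + 7}\right)}{36784 - 4269} = \frac{\frac{1}{14796} + \left(12 + \sqrt{-45}\right)}{36784 - 4269} = \frac{\frac{1}{14796} + \left(12 + 3 i \sqrt{5}\right)}{36784 - 4269} = \frac{\frac{177553}{14796} + 3 i \sqrt{5}}{32515} = \left(\frac{177553}{14796} + 3 i \sqrt{5}\right) \frac{1}{32515} = \frac{177553}{481091940} + \frac{3 i \sqrt{5}}{32515}$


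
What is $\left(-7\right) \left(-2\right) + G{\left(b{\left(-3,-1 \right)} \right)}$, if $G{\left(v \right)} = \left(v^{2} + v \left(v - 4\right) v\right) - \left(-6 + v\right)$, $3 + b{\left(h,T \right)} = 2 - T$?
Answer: $20$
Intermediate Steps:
$b{\left(h,T \right)} = -1 - T$ ($b{\left(h,T \right)} = -3 - \left(-2 + T\right) = -1 - T$)
$G{\left(v \right)} = 6 + v^{2} - v + v^{2} \left(-4 + v\right)$ ($G{\left(v \right)} = \left(v^{2} + v \left(-4 + v\right) v\right) - \left(-6 + v\right) = \left(v^{2} + v^{2} \left(-4 + v\right)\right) - \left(-6 + v\right) = 6 + v^{2} - v + v^{2} \left(-4 + v\right)$)
$\left(-7\right) \left(-2\right) + G{\left(b{\left(-3,-1 \right)} \right)} = \left(-7\right) \left(-2\right) + \left(6 + \left(-1 - -1\right)^{3} - \left(-1 - -1\right) - 3 \left(-1 - -1\right)^{2}\right) = 14 + \left(6 + \left(-1 + 1\right)^{3} - \left(-1 + 1\right) - 3 \left(-1 + 1\right)^{2}\right) = 14 + \left(6 + 0^{3} - 0 - 3 \cdot 0^{2}\right) = 14 + \left(6 + 0 + 0 - 0\right) = 14 + \left(6 + 0 + 0 + 0\right) = 14 + 6 = 20$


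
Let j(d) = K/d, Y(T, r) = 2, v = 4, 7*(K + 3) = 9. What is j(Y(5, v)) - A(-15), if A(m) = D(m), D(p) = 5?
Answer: -41/7 ≈ -5.8571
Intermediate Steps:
K = -12/7 (K = -3 + (⅐)*9 = -3 + 9/7 = -12/7 ≈ -1.7143)
A(m) = 5
j(d) = -12/(7*d)
j(Y(5, v)) - A(-15) = -12/7/2 - 1*5 = -12/7*½ - 5 = -6/7 - 5 = -41/7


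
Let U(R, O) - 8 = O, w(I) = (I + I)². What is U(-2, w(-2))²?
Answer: 576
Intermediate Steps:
w(I) = 4*I² (w(I) = (2*I)² = 4*I²)
U(R, O) = 8 + O
U(-2, w(-2))² = (8 + 4*(-2)²)² = (8 + 4*4)² = (8 + 16)² = 24² = 576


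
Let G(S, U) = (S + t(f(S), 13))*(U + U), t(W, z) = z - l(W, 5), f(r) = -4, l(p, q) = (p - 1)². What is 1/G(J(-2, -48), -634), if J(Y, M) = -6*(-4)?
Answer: -1/15216 ≈ -6.5720e-5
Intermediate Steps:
l(p, q) = (-1 + p)²
J(Y, M) = 24
t(W, z) = z - (-1 + W)²
G(S, U) = 2*U*(-12 + S) (G(S, U) = (S + (13 - (-1 - 4)²))*(U + U) = (S + (13 - 1*(-5)²))*(2*U) = (S + (13 - 1*25))*(2*U) = (S + (13 - 25))*(2*U) = (S - 12)*(2*U) = (-12 + S)*(2*U) = 2*U*(-12 + S))
1/G(J(-2, -48), -634) = 1/(2*(-634)*(-12 + 24)) = 1/(2*(-634)*12) = 1/(-15216) = -1/15216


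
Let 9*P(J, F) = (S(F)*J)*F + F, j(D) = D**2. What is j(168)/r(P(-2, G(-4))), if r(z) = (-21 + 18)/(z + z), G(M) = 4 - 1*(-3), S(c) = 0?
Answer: -43904/3 ≈ -14635.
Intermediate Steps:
G(M) = 7 (G(M) = 4 + 3 = 7)
P(J, F) = F/9 (P(J, F) = ((0*J)*F + F)/9 = (0*F + F)/9 = (0 + F)/9 = F/9)
r(z) = -3/(2*z) (r(z) = -3*1/(2*z) = -3/(2*z))
j(168)/r(P(-2, G(-4))) = 168**2/((-3/(2*((1/9)*7)))) = 28224/((-3/(2*7/9))) = 28224/((-3/2*9/7)) = 28224/(-27/14) = 28224*(-14/27) = -43904/3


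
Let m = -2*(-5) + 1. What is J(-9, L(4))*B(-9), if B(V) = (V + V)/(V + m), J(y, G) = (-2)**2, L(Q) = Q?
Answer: -36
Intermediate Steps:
J(y, G) = 4
m = 11 (m = 10 + 1 = 11)
B(V) = 2*V/(11 + V) (B(V) = (V + V)/(V + 11) = (2*V)/(11 + V) = 2*V/(11 + V))
J(-9, L(4))*B(-9) = 4*(2*(-9)/(11 - 9)) = 4*(2*(-9)/2) = 4*(2*(-9)*(1/2)) = 4*(-9) = -36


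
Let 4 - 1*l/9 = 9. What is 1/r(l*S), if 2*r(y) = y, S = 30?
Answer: -1/675 ≈ -0.0014815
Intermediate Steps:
l = -45 (l = 36 - 9*9 = 36 - 81 = -45)
r(y) = y/2
1/r(l*S) = 1/((-45*30)/2) = 1/((½)*(-1350)) = 1/(-675) = -1/675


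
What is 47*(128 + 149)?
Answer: 13019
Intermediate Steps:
47*(128 + 149) = 47*277 = 13019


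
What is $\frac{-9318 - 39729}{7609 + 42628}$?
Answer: $- \frac{49047}{50237} \approx -0.97631$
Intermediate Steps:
$\frac{-9318 - 39729}{7609 + 42628} = \frac{-9318 - 39729}{50237} = \left(-9318 - 39729\right) \frac{1}{50237} = \left(-49047\right) \frac{1}{50237} = - \frac{49047}{50237}$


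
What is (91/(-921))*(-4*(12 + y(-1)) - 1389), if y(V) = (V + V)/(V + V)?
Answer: 131131/921 ≈ 142.38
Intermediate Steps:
y(V) = 1 (y(V) = (2*V)/((2*V)) = (2*V)*(1/(2*V)) = 1)
(91/(-921))*(-4*(12 + y(-1)) - 1389) = (91/(-921))*(-4*(12 + 1) - 1389) = (91*(-1/921))*(-4*13 - 1389) = -91*(-52 - 1389)/921 = -91/921*(-1441) = 131131/921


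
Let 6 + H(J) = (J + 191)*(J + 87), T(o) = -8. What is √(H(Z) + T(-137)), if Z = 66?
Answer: √39307 ≈ 198.26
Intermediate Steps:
H(J) = -6 + (87 + J)*(191 + J) (H(J) = -6 + (J + 191)*(J + 87) = -6 + (191 + J)*(87 + J) = -6 + (87 + J)*(191 + J))
√(H(Z) + T(-137)) = √((16611 + 66² + 278*66) - 8) = √((16611 + 4356 + 18348) - 8) = √(39315 - 8) = √39307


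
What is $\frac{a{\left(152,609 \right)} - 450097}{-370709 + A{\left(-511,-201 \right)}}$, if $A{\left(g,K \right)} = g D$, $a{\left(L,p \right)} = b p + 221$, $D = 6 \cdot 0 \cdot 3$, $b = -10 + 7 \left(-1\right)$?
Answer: $\frac{460229}{370709} \approx 1.2415$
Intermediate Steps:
$b = -17$ ($b = -10 - 7 = -17$)
$D = 0$ ($D = 0 \cdot 3 = 0$)
$a{\left(L,p \right)} = 221 - 17 p$ ($a{\left(L,p \right)} = - 17 p + 221 = 221 - 17 p$)
$A{\left(g,K \right)} = 0$ ($A{\left(g,K \right)} = g 0 = 0$)
$\frac{a{\left(152,609 \right)} - 450097}{-370709 + A{\left(-511,-201 \right)}} = \frac{\left(221 - 10353\right) - 450097}{-370709 + 0} = \frac{\left(221 - 10353\right) - 450097}{-370709} = \left(-10132 - 450097\right) \left(- \frac{1}{370709}\right) = \left(-460229\right) \left(- \frac{1}{370709}\right) = \frac{460229}{370709}$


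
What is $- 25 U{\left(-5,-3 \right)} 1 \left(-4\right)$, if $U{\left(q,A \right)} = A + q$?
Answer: $-800$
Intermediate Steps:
$- 25 U{\left(-5,-3 \right)} 1 \left(-4\right) = - 25 \left(-3 - 5\right) 1 \left(-4\right) = - 25 \left(-8\right) 1 \left(-4\right) = - 25 \left(\left(-8\right) \left(-4\right)\right) = \left(-25\right) 32 = -800$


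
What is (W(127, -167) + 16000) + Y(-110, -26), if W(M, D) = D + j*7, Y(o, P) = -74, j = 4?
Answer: 15787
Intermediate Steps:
W(M, D) = 28 + D (W(M, D) = D + 4*7 = D + 28 = 28 + D)
(W(127, -167) + 16000) + Y(-110, -26) = ((28 - 167) + 16000) - 74 = (-139 + 16000) - 74 = 15861 - 74 = 15787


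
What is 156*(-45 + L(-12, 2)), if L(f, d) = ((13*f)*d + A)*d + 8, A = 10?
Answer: -99996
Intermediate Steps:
L(f, d) = 8 + d*(10 + 13*d*f) (L(f, d) = ((13*f)*d + 10)*d + 8 = (13*d*f + 10)*d + 8 = (10 + 13*d*f)*d + 8 = d*(10 + 13*d*f) + 8 = 8 + d*(10 + 13*d*f))
156*(-45 + L(-12, 2)) = 156*(-45 + (8 + 10*2 + 13*(-12)*2²)) = 156*(-45 + (8 + 20 + 13*(-12)*4)) = 156*(-45 + (8 + 20 - 624)) = 156*(-45 - 596) = 156*(-641) = -99996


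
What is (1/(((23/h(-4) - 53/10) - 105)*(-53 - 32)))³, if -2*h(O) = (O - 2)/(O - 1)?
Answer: 216/435571224806627 ≈ 4.9590e-13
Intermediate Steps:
h(O) = -(-2 + O)/(2*(-1 + O)) (h(O) = -(O - 2)/(2*(O - 1)) = -(-2 + O)/(2*(-1 + O)))
(1/(((23/h(-4) - 53/10) - 105)*(-53 - 32)))³ = (1/(((23/(((2 - 1*(-4))/(2*(-1 - 4)))) - 53/10) - 105)*(-53 - 32)))³ = (1/(((23/(((½)*(2 + 4)/(-5))) - 53*⅒) - 105)*(-85)))³ = (1/(((23/(((½)*(-⅕)*6)) - 53/10) - 105)*(-85)))³ = (1/(((23/(-⅗) - 53/10) - 105)*(-85)))³ = (1/(((23*(-5/3) - 53/10) - 105)*(-85)))³ = (1/(((-115/3 - 53/10) - 105)*(-85)))³ = (1/((-1309/30 - 105)*(-85)))³ = (1/(-4459/30*(-85)))³ = (1/(75803/6))³ = (6/75803)³ = 216/435571224806627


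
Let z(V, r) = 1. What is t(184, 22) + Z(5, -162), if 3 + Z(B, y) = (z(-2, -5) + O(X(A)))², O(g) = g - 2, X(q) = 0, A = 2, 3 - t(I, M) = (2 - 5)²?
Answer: -8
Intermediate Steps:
t(I, M) = -6 (t(I, M) = 3 - (2 - 5)² = 3 - 1*(-3)² = 3 - 1*9 = 3 - 9 = -6)
O(g) = -2 + g
Z(B, y) = -2 (Z(B, y) = -3 + (1 + (-2 + 0))² = -3 + (1 - 2)² = -3 + (-1)² = -3 + 1 = -2)
t(184, 22) + Z(5, -162) = -6 - 2 = -8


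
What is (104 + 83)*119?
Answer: 22253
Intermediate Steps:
(104 + 83)*119 = 187*119 = 22253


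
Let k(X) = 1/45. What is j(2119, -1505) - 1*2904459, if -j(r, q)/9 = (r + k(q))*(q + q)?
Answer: 54499853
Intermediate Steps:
k(X) = 1/45
j(r, q) = -18*q*(1/45 + r) (j(r, q) = -9*(r + 1/45)*(q + q) = -9*(1/45 + r)*2*q = -18*q*(1/45 + r))
j(2119, -1505) - 1*2904459 = -⅖*(-1505)*(1 + 45*2119) - 1*2904459 = -⅖*(-1505)*(1 + 95355) - 2904459 = -⅖*(-1505)*95356 - 2904459 = 57404312 - 2904459 = 54499853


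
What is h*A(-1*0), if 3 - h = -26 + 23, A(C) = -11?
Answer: -66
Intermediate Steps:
h = 6 (h = 3 - (-26 + 23) = 3 - 1*(-3) = 3 + 3 = 6)
h*A(-1*0) = 6*(-11) = -66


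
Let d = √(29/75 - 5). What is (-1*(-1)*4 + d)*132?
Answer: 528 + 44*I*√1038/5 ≈ 528.0 + 283.52*I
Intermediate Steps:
d = I*√1038/15 (d = √(29*(1/75) - 5) = √(29/75 - 5) = √(-346/75) = I*√1038/15 ≈ 2.1479*I)
(-1*(-1)*4 + d)*132 = (-1*(-1)*4 + I*√1038/15)*132 = (1*4 + I*√1038/15)*132 = (4 + I*√1038/15)*132 = 528 + 44*I*√1038/5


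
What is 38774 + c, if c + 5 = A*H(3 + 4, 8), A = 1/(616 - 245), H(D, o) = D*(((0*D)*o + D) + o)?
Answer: 2054772/53 ≈ 38769.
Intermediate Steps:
H(D, o) = D*(D + o) (H(D, o) = D*((0*o + D) + o) = D*((0 + D) + o) = D*(D + o))
A = 1/371 ≈ 0.0026954
c = -250/53 (c = -5 + ((3 + 4)*((3 + 4) + 8))/371 = -5 + (7*(7 + 8))/371 = -5 + (7*15)/371 = -5 + (1/371)*105 = -5 + 15/53 = -250/53 ≈ -4.7170)
38774 + c = 38774 - 250/53 = 2054772/53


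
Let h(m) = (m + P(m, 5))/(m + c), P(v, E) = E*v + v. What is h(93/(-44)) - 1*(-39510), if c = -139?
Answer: 35045463/887 ≈ 39510.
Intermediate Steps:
P(v, E) = v + E*v
h(m) = 7*m/(-139 + m) (h(m) = (m + m*(1 + 5))/(m - 139) = (m + m*6)/(-139 + m) = (m + 6*m)/(-139 + m) = (7*m)/(-139 + m) = 7*m/(-139 + m))
h(93/(-44)) - 1*(-39510) = 7*(93/(-44))/(-139 + 93/(-44)) - 1*(-39510) = 7*(93*(-1/44))/(-139 + 93*(-1/44)) + 39510 = 7*(-93/44)/(-139 - 93/44) + 39510 = 7*(-93/44)/(-6209/44) + 39510 = 7*(-93/44)*(-44/6209) + 39510 = 93/887 + 39510 = 35045463/887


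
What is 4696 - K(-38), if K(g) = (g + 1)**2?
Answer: 3327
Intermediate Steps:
K(g) = (1 + g)**2
4696 - K(-38) = 4696 - (1 - 38)**2 = 4696 - 1*(-37)**2 = 4696 - 1*1369 = 4696 - 1369 = 3327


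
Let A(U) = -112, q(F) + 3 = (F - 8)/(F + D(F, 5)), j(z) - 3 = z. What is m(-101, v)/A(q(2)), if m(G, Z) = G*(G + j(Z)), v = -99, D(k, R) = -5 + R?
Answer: -19897/112 ≈ -177.65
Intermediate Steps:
j(z) = 3 + z
q(F) = -3 + (-8 + F)/F (q(F) = -3 + (F - 8)/(F + (-5 + 5)) = -3 + (-8 + F)/(F + 0) = -3 + (-8 + F)/F)
m(G, Z) = G*(3 + G + Z) (m(G, Z) = G*(G + (3 + Z)) = G*(3 + G + Z))
m(-101, v)/A(q(2)) = -101*(3 - 101 - 99)/(-112) = -101*(-197)*(-1/112) = 19897*(-1/112) = -19897/112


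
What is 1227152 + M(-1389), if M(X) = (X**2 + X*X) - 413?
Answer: 5085381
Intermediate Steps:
M(X) = -413 + 2*X**2 (M(X) = (X**2 + X**2) - 413 = 2*X**2 - 413 = -413 + 2*X**2)
1227152 + M(-1389) = 1227152 + (-413 + 2*(-1389)**2) = 1227152 + (-413 + 2*1929321) = 1227152 + (-413 + 3858642) = 1227152 + 3858229 = 5085381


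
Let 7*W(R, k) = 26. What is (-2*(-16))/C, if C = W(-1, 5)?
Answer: 112/13 ≈ 8.6154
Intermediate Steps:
W(R, k) = 26/7 (W(R, k) = (1/7)*26 = 26/7)
C = 26/7 ≈ 3.7143
(-2*(-16))/C = (-2*(-16))/(26/7) = 32*(7/26) = 112/13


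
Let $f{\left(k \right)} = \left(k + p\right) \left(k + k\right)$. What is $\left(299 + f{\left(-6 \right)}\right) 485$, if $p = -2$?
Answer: $191575$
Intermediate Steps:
$f{\left(k \right)} = 2 k \left(-2 + k\right)$ ($f{\left(k \right)} = \left(k - 2\right) \left(k + k\right) = \left(-2 + k\right) 2 k = 2 k \left(-2 + k\right)$)
$\left(299 + f{\left(-6 \right)}\right) 485 = \left(299 + 2 \left(-6\right) \left(-2 - 6\right)\right) 485 = \left(299 + 2 \left(-6\right) \left(-8\right)\right) 485 = \left(299 + 96\right) 485 = 395 \cdot 485 = 191575$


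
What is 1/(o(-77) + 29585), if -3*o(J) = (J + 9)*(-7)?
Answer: 3/88279 ≈ 3.3983e-5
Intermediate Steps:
o(J) = 21 + 7*J/3 (o(J) = -(J + 9)*(-7)/3 = -(9 + J)*(-7)/3 = -(-63 - 7*J)/3 = 21 + 7*J/3)
1/(o(-77) + 29585) = 1/((21 + (7/3)*(-77)) + 29585) = 1/((21 - 539/3) + 29585) = 1/(-476/3 + 29585) = 1/(88279/3) = 3/88279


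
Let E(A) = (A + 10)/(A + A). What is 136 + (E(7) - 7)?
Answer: 1823/14 ≈ 130.21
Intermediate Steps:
E(A) = (10 + A)/(2*A) (E(A) = (10 + A)/((2*A)) = (10 + A)*(1/(2*A)) = (10 + A)/(2*A))
136 + (E(7) - 7) = 136 + ((1/2)*(10 + 7)/7 - 7) = 136 + ((1/2)*(1/7)*17 - 7) = 136 + (17/14 - 7) = 136 - 81/14 = 1823/14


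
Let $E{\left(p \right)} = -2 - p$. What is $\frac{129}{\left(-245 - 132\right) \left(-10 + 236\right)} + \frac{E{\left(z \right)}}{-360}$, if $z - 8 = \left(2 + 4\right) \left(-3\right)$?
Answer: $- \frac{91007}{3834090} \approx -0.023736$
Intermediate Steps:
$z = -10$ ($z = 8 + \left(2 + 4\right) \left(-3\right) = 8 + 6 \left(-3\right) = 8 - 18 = -10$)
$\frac{129}{\left(-245 - 132\right) \left(-10 + 236\right)} + \frac{E{\left(z \right)}}{-360} = \frac{129}{\left(-245 - 132\right) \left(-10 + 236\right)} + \frac{-2 - -10}{-360} = \frac{129}{\left(-377\right) 226} + \left(-2 + 10\right) \left(- \frac{1}{360}\right) = \frac{129}{-85202} + 8 \left(- \frac{1}{360}\right) = 129 \left(- \frac{1}{85202}\right) - \frac{1}{45} = - \frac{129}{85202} - \frac{1}{45} = - \frac{91007}{3834090}$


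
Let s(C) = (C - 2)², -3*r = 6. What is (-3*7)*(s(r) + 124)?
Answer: -2940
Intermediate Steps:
r = -2 (r = -⅓*6 = -2)
s(C) = (-2 + C)²
(-3*7)*(s(r) + 124) = (-3*7)*((-2 - 2)² + 124) = -21*((-4)² + 124) = -21*(16 + 124) = -21*140 = -2940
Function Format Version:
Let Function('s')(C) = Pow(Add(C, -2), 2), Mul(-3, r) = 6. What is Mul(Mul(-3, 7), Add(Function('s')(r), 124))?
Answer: -2940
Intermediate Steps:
r = -2 (r = Mul(Rational(-1, 3), 6) = -2)
Function('s')(C) = Pow(Add(-2, C), 2)
Mul(Mul(-3, 7), Add(Function('s')(r), 124)) = Mul(Mul(-3, 7), Add(Pow(Add(-2, -2), 2), 124)) = Mul(-21, Add(Pow(-4, 2), 124)) = Mul(-21, Add(16, 124)) = Mul(-21, 140) = -2940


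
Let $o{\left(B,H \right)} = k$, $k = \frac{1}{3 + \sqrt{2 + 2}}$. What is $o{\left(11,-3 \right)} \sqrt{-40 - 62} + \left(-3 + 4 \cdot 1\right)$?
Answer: $1 + \frac{i \sqrt{102}}{5} \approx 1.0 + 2.0199 i$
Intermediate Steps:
$k = \frac{1}{5}$ ($k = \frac{1}{3 + \sqrt{4}} = \frac{1}{3 + 2} = \frac{1}{5} \approx 0.2$)
$o{\left(B,H \right)} = \frac{1}{5}$
$o{\left(11,-3 \right)} \sqrt{-40 - 62} + \left(-3 + 4 \cdot 1\right) = \frac{\sqrt{-40 - 62}}{5} + \left(-3 + 4 \cdot 1\right) = \frac{\sqrt{-102}}{5} + \left(-3 + 4\right) = \frac{i \sqrt{102}}{5} + 1 = 1 + \frac{i \sqrt{102}}{5}$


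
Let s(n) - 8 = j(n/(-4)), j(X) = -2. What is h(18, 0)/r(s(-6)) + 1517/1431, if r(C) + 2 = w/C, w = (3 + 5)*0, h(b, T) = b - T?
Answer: -11362/1431 ≈ -7.9399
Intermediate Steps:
w = 0 (w = 8*0 = 0)
s(n) = 6 (s(n) = 8 - 2 = 6)
r(C) = -2 (r(C) = -2 + 0/C = -2 + 0 = -2)
h(18, 0)/r(s(-6)) + 1517/1431 = (18 - 1*0)/(-2) + 1517/1431 = (18 + 0)*(-½) + 1517*(1/1431) = 18*(-½) + 1517/1431 = -9 + 1517/1431 = -11362/1431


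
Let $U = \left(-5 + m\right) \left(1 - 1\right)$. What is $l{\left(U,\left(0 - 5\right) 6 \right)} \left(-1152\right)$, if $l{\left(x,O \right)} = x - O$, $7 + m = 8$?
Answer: $-34560$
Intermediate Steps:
$m = 1$ ($m = -7 + 8 = 1$)
$U = 0$ ($U = \left(-5 + 1\right) \left(1 - 1\right) = \left(-4\right) 0 = 0$)
$l{\left(U,\left(0 - 5\right) 6 \right)} \left(-1152\right) = \left(0 - \left(0 - 5\right) 6\right) \left(-1152\right) = \left(0 - \left(-5\right) 6\right) \left(-1152\right) = \left(0 - -30\right) \left(-1152\right) = \left(0 + 30\right) \left(-1152\right) = 30 \left(-1152\right) = -34560$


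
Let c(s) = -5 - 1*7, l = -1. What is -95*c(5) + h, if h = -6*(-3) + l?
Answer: 1157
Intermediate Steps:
c(s) = -12 (c(s) = -5 - 7 = -12)
h = 17 (h = -6*(-3) - 1 = 18 - 1 = 17)
-95*c(5) + h = -95*(-12) + 17 = 1140 + 17 = 1157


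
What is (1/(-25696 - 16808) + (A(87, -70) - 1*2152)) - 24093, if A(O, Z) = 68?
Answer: -1112627209/42504 ≈ -26177.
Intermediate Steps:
(1/(-25696 - 16808) + (A(87, -70) - 1*2152)) - 24093 = (1/(-25696 - 16808) + (68 - 1*2152)) - 24093 = (1/(-42504) + (68 - 2152)) - 24093 = (-1/42504 - 2084) - 24093 = -88578337/42504 - 24093 = -1112627209/42504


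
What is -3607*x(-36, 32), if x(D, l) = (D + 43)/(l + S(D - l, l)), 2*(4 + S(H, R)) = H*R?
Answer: 25249/1060 ≈ 23.820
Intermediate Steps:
S(H, R) = -4 + H*R/2 (S(H, R) = -4 + (H*R)/2 = -4 + H*R/2)
x(D, l) = (43 + D)/(-4 + l + l*(D - l)/2) (x(D, l) = (D + 43)/(l + (-4 + (D - l)*l/2)) = (43 + D)/(l + (-4 + l*(D - l)/2)) = (43 + D)/(-4 + l + l*(D - l)/2))
-3607*x(-36, 32) = -7214*(43 - 36)/(-8 + 2*32 + 32*(-36 - 1*32)) = -7214*7/(-8 + 64 + 32*(-36 - 32)) = -7214*7/(-8 + 64 + 32*(-68)) = -7214*7/(-8 + 64 - 2176) = -7214*7/(-2120) = -7214*(-1)*7/2120 = -3607*(-7/1060) = 25249/1060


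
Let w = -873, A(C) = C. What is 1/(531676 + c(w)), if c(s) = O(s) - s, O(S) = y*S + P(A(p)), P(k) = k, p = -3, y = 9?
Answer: 1/524689 ≈ 1.9059e-6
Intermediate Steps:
O(S) = -3 + 9*S (O(S) = 9*S - 3 = -3 + 9*S)
c(s) = -3 + 8*s (c(s) = (-3 + 9*s) - s = -3 + 8*s)
1/(531676 + c(w)) = 1/(531676 + (-3 + 8*(-873))) = 1/(531676 + (-3 - 6984)) = 1/(531676 - 6987) = 1/524689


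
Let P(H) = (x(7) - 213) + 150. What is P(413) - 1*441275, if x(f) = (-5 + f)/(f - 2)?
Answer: -2206688/5 ≈ -4.4134e+5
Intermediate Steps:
x(f) = (-5 + f)/(-2 + f)
P(H) = -313/5 (P(H) = ((-5 + 7)/(-2 + 7) - 213) + 150 = (2/5 - 213) + 150 = ((⅕)*2 - 213) + 150 = (⅖ - 213) + 150 = -1063/5 + 150 = -313/5)
P(413) - 1*441275 = -313/5 - 1*441275 = -313/5 - 441275 = -2206688/5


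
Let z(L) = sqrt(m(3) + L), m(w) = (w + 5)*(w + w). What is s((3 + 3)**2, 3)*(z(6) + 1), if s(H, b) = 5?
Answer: 5 + 15*sqrt(6) ≈ 41.742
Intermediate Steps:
m(w) = 2*w*(5 + w) (m(w) = (5 + w)*(2*w) = 2*w*(5 + w))
z(L) = sqrt(48 + L) (z(L) = sqrt(2*3*(5 + 3) + L) = sqrt(2*3*8 + L) = sqrt(48 + L))
s((3 + 3)**2, 3)*(z(6) + 1) = 5*(sqrt(48 + 6) + 1) = 5*(sqrt(54) + 1) = 5*(3*sqrt(6) + 1) = 5*(1 + 3*sqrt(6)) = 5 + 15*sqrt(6)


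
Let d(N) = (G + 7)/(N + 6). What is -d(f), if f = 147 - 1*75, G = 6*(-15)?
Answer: 83/78 ≈ 1.0641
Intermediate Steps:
G = -90
f = 72 (f = 147 - 75 = 72)
d(N) = -83/(6 + N) (d(N) = (-90 + 7)/(N + 6) = -83/(6 + N))
-d(f) = -(-83)/(6 + 72) = -(-83)/78 = -1*(-83/78) = 83/78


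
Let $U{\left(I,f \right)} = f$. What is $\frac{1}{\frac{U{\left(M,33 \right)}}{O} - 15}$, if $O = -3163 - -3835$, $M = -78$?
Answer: $- \frac{224}{3349} \approx -0.066886$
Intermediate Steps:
$O = 672$ ($O = -3163 + 3835 = 672$)
$\frac{1}{\frac{U{\left(M,33 \right)}}{O} - 15} = \frac{1}{\frac{33}{672} - 15} = \frac{1}{33 \cdot \frac{1}{672} - 15} = \frac{1}{\frac{11}{224} - 15} = \frac{1}{- \frac{3349}{224}} = - \frac{224}{3349}$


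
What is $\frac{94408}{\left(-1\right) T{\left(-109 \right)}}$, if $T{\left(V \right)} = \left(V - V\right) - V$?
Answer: $- \frac{94408}{109} \approx -866.13$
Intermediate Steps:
$T{\left(V \right)} = - V$ ($T{\left(V \right)} = 0 - V = - V$)
$\frac{94408}{\left(-1\right) T{\left(-109 \right)}} = \frac{94408}{\left(-1\right) \left(\left(-1\right) \left(-109\right)\right)} = \frac{94408}{\left(-1\right) 109} = \frac{94408}{-109} = 94408 \left(- \frac{1}{109}\right) = - \frac{94408}{109}$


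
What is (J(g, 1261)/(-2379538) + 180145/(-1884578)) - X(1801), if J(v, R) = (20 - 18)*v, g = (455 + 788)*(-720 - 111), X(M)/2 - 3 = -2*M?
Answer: 16141177760776205/2242212482482 ≈ 7198.8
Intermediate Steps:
X(M) = 6 - 4*M (X(M) = 6 + 2*(-2*M) = 6 - 4*M)
g = -1032933 (g = 1243*(-831) = -1032933)
J(v, R) = 2*v
(J(g, 1261)/(-2379538) + 180145/(-1884578)) - X(1801) = ((2*(-1032933))/(-2379538) + 180145/(-1884578)) - (6 - 4*1801) = (-2065866*(-1/2379538) + 180145*(-1/1884578)) - (6 - 7204) = (1032933/1189769 - 180145/1884578) - 1*(-7198) = 1732311870769/2242212482482 + 7198 = 16141177760776205/2242212482482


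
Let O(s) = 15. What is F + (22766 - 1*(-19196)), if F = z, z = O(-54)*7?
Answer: 42067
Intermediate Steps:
z = 105 (z = 15*7 = 105)
F = 105
F + (22766 - 1*(-19196)) = 105 + (22766 - 1*(-19196)) = 105 + (22766 + 19196) = 105 + 41962 = 42067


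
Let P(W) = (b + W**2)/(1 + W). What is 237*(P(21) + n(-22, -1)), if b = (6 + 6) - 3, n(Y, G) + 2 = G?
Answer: 45504/11 ≈ 4136.7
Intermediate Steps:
n(Y, G) = -2 + G
b = 9 (b = 12 - 3 = 9)
P(W) = (9 + W**2)/(1 + W)
237*(P(21) + n(-22, -1)) = 237*((9 + 21**2)/(1 + 21) + (-2 - 1)) = 237*((9 + 441)/22 - 3) = 237*((1/22)*450 - 3) = 237*(225/11 - 3) = 237*(192/11) = 45504/11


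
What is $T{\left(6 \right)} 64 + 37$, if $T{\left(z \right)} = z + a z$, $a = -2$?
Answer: $-347$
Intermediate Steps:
$T{\left(z \right)} = - z$ ($T{\left(z \right)} = z - 2 z = - z$)
$T{\left(6 \right)} 64 + 37 = \left(-1\right) 6 \cdot 64 + 37 = \left(-6\right) 64 + 37 = -384 + 37 = -347$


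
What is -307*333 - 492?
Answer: -102723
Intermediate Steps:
-307*333 - 492 = -102231 - 492 = -102723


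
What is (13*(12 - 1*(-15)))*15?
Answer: 5265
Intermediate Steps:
(13*(12 - 1*(-15)))*15 = (13*(12 + 15))*15 = (13*27)*15 = 351*15 = 5265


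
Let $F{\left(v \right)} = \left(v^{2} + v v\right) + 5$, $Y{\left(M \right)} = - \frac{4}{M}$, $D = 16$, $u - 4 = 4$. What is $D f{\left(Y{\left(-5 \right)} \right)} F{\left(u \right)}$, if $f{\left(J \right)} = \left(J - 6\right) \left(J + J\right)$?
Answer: $- \frac{442624}{25} \approx -17705.0$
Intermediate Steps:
$u = 8$ ($u = 4 + 4 = 8$)
$f{\left(J \right)} = 2 J \left(-6 + J\right)$ ($f{\left(J \right)} = \left(-6 + J\right) 2 J = 2 J \left(-6 + J\right)$)
$F{\left(v \right)} = 5 + 2 v^{2}$ ($F{\left(v \right)} = \left(v^{2} + v^{2}\right) + 5 = 2 v^{2} + 5 = 5 + 2 v^{2}$)
$D f{\left(Y{\left(-5 \right)} \right)} F{\left(u \right)} = 16 \cdot 2 \left(- \frac{4}{-5}\right) \left(-6 - \frac{4}{-5}\right) \left(5 + 2 \cdot 8^{2}\right) = 16 \cdot 2 \left(\left(-4\right) \left(- \frac{1}{5}\right)\right) \left(-6 - - \frac{4}{5}\right) \left(5 + 2 \cdot 64\right) = 16 \cdot 2 \cdot \frac{4}{5} \left(-6 + \frac{4}{5}\right) \left(5 + 128\right) = 16 \cdot 2 \cdot \frac{4}{5} \left(- \frac{26}{5}\right) 133 = 16 \left(- \frac{208}{25}\right) 133 = \left(- \frac{3328}{25}\right) 133 = - \frac{442624}{25}$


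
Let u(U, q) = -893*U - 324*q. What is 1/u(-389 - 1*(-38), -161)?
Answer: 1/365607 ≈ 2.7352e-6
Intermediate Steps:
1/u(-389 - 1*(-38), -161) = 1/(-893*(-389 - 1*(-38)) - 324*(-161)) = 1/(-893*(-389 + 38) + 52164) = 1/(-893*(-351) + 52164) = 1/(313443 + 52164) = 1/365607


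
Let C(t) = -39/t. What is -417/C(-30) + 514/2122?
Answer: -4421029/13793 ≈ -320.53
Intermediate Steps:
-417/C(-30) + 514/2122 = -417/((-39/(-30))) + 514/2122 = -417/((-39*(-1/30))) + 514*(1/2122) = -417/13/10 + 257/1061 = -417*10/13 + 257/1061 = -4170/13 + 257/1061 = -4421029/13793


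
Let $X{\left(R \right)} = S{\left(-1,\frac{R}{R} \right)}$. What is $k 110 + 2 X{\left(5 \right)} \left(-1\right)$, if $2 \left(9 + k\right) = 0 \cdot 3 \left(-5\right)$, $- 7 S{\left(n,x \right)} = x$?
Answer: $- \frac{6928}{7} \approx -989.71$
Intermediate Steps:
$S{\left(n,x \right)} = - \frac{x}{7}$
$X{\left(R \right)} = - \frac{1}{7}$ ($X{\left(R \right)} = - \frac{R \frac{1}{R}}{7} = \left(- \frac{1}{7}\right) 1 = - \frac{1}{7}$)
$k = -9$ ($k = -9 + \frac{0 \cdot 3 \left(-5\right)}{2} = -9 + \frac{0 \left(-5\right)}{2} = -9 + \frac{1}{2} \cdot 0 = -9 + 0 = -9$)
$k 110 + 2 X{\left(5 \right)} \left(-1\right) = \left(-9\right) 110 + 2 \left(- \frac{1}{7}\right) \left(-1\right) = -990 - - \frac{2}{7} = -990 + \frac{2}{7} = - \frac{6928}{7}$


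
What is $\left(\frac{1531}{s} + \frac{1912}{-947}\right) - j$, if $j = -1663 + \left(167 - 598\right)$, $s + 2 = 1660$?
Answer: $\frac{3286123605}{1570126} \approx 2092.9$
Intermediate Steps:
$s = 1658$ ($s = -2 + 1660 = 1658$)
$j = -2094$ ($j = -1663 - 431 = -2094$)
$\left(\frac{1531}{s} + \frac{1912}{-947}\right) - j = \left(\frac{1531}{1658} + \frac{1912}{-947}\right) - -2094 = \left(1531 \cdot \frac{1}{1658} + 1912 \left(- \frac{1}{947}\right)\right) + 2094 = \left(\frac{1531}{1658} - \frac{1912}{947}\right) + 2094 = - \frac{1720239}{1570126} + 2094 = \frac{3286123605}{1570126}$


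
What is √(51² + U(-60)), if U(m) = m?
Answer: 11*√21 ≈ 50.408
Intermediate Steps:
√(51² + U(-60)) = √(51² - 60) = √(2601 - 60) = √2541 = 11*√21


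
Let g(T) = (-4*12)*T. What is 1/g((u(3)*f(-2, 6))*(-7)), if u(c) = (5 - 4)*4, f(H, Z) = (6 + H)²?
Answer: 1/21504 ≈ 4.6503e-5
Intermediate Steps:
u(c) = 4 (u(c) = 1*4 = 4)
g(T) = -48*T
1/g((u(3)*f(-2, 6))*(-7)) = 1/(-48*4*(6 - 2)²*(-7)) = 1/(-48*4*4²*(-7)) = 1/(-48*4*16*(-7)) = 1/(-3072*(-7)) = 1/(-48*(-448)) = 1/21504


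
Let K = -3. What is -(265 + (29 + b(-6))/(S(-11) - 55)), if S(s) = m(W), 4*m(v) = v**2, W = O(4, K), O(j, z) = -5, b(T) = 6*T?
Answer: -51703/195 ≈ -265.14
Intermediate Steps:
W = -5
m(v) = v**2/4
S(s) = 25/4 (S(s) = (1/4)*(-5)**2 = (1/4)*25 = 25/4)
-(265 + (29 + b(-6))/(S(-11) - 55)) = -(265 + (29 + 6*(-6))/(25/4 - 55)) = -(265 + (29 - 36)/(-195/4)) = -(265 - 7*(-4/195)) = -(265 + 28/195) = -1*51703/195 = -51703/195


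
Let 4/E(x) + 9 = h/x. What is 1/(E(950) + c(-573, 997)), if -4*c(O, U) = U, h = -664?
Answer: -18428/4600779 ≈ -0.0040054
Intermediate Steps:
E(x) = 4/(-9 - 664/x)
c(O, U) = -U/4
1/(E(950) + c(-573, 997)) = 1/(-4*950/(664 + 9*950) - ¼*997) = 1/(-4*950/(664 + 8550) - 997/4) = 1/(-4*950/9214 - 997/4) = 1/(-4*950*1/9214 - 997/4) = 1/(-1900/4607 - 997/4) = 1/(-4600779/18428) = -18428/4600779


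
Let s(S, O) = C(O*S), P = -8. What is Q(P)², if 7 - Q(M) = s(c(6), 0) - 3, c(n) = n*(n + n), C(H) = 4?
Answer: 36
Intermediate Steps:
c(n) = 2*n² (c(n) = n*(2*n) = 2*n²)
s(S, O) = 4
Q(M) = 6 (Q(M) = 7 - (4 - 3) = 7 - 1*1 = 7 - 1 = 6)
Q(P)² = 6² = 36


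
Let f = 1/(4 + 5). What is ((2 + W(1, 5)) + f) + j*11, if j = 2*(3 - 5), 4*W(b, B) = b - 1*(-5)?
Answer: -727/18 ≈ -40.389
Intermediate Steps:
f = 1/9 ≈ 0.11111
W(b, B) = 5/4 + b/4 (W(b, B) = (b - 1*(-5))/4 = (b + 5)/4 = (5 + b)/4 = 5/4 + b/4)
j = -4 (j = 2*(-2) = -4)
((2 + W(1, 5)) + f) + j*11 = ((2 + (5/4 + (1/4)*1)) + 1/9) - 4*11 = ((2 + (5/4 + 1/4)) + 1/9) - 44 = ((2 + 3/2) + 1/9) - 44 = (7/2 + 1/9) - 44 = 65/18 - 44 = -727/18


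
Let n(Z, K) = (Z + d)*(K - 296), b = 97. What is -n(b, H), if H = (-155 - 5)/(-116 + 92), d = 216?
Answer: 271684/3 ≈ 90561.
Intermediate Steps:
H = 20/3 (H = -160/(-24) = -160*(-1/24) = 20/3 ≈ 6.6667)
n(Z, K) = (-296 + K)*(216 + Z) (n(Z, K) = (Z + 216)*(K - 296) = (216 + Z)*(-296 + K) = (-296 + K)*(216 + Z))
-n(b, H) = -(-63936 - 296*97 + 216*(20/3) + (20/3)*97) = -(-63936 - 28712 + 1440 + 1940/3) = -1*(-271684/3) = 271684/3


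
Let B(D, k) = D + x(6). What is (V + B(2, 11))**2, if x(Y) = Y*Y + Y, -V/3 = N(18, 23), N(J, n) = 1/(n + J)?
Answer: 3243601/1681 ≈ 1929.6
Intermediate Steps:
N(J, n) = 1/(J + n)
V = -3/41 (V = -3/(18 + 23) = -3/41 ≈ -0.073171)
x(Y) = Y + Y**2 (x(Y) = Y**2 + Y = Y + Y**2)
B(D, k) = 42 + D (B(D, k) = D + 6*(1 + 6) = D + 6*7 = D + 42 = 42 + D)
(V + B(2, 11))**2 = (-3/41 + (42 + 2))**2 = (-3/41 + 44)**2 = (1801/41)**2 = 3243601/1681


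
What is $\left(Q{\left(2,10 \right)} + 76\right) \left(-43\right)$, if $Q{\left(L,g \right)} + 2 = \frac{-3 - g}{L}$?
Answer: $- \frac{5805}{2} \approx -2902.5$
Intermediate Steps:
$Q{\left(L,g \right)} = -2 + \frac{-3 - g}{L}$
$\left(Q{\left(2,10 \right)} + 76\right) \left(-43\right) = \left(\frac{-3 - 10 - 4}{2} + 76\right) \left(-43\right) = \left(\frac{1}{2} \left(-17\right) + 76\right) \left(-43\right) = \left(- \frac{17}{2} + 76\right) \left(-43\right) = \frac{135}{2} \left(-43\right) = - \frac{5805}{2}$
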